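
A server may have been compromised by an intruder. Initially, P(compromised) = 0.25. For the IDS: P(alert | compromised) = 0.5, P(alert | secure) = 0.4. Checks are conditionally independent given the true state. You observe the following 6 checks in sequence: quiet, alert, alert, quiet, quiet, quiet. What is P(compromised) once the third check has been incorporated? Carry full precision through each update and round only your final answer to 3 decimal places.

0.303

After 'quiet': P(compromised) = 0.5·0.2500 / (0.5·0.2500 + 0.6·0.7500) ≈ 0.2174
After 'alert': P(compromised) = 0.5·0.2174 / (0.5·0.2174 + 0.4·0.7826) ≈ 0.2577
After 'alert': P(compromised) = 0.5·0.2577 / (0.5·0.2577 + 0.4·0.7423) ≈ 0.3027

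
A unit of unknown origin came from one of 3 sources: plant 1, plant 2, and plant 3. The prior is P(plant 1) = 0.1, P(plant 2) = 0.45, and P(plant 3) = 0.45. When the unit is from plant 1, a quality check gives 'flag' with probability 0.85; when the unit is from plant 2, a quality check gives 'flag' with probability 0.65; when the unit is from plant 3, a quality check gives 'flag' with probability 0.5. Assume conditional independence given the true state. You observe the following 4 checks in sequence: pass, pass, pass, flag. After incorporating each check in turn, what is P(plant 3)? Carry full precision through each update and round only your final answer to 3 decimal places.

0.687

After 'pass': normaliser = 0.15·0.1000 + 0.35·0.4500 + 0.5·0.4500; P(plant 1) ≈ 0.0377, P(plant 2) ≈ 0.3962, P(plant 3) ≈ 0.5660
After 'pass': normaliser = 0.15·0.0377 + 0.35·0.3962 + 0.5·0.5660; P(plant 1) ≈ 0.0132, P(plant 2) ≈ 0.3245, P(plant 3) ≈ 0.6623
After 'pass': normaliser = 0.15·0.0132 + 0.35·0.3245 + 0.5·0.6623; P(plant 1) ≈ 0.0044, P(plant 2) ≈ 0.2543, P(plant 3) ≈ 0.7413
After 'flag': normaliser = 0.85·0.0044 + 0.65·0.2543 + 0.5·0.7413; P(plant 1) ≈ 0.0070, P(plant 2) ≈ 0.3062, P(plant 3) ≈ 0.6868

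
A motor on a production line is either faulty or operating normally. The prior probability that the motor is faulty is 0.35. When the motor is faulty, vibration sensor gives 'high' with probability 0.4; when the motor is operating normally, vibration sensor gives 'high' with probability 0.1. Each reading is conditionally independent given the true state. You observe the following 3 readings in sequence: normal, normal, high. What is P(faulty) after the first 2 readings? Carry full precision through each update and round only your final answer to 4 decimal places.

Each posterior becomes the prior for the next update.
After 'normal': P(faulty) = 0.6·0.3500 / (0.6·0.3500 + 0.9·0.6500) ≈ 0.2642
After 'normal': P(faulty) = 0.6·0.2642 / (0.6·0.2642 + 0.9·0.7358) ≈ 0.1931

0.1931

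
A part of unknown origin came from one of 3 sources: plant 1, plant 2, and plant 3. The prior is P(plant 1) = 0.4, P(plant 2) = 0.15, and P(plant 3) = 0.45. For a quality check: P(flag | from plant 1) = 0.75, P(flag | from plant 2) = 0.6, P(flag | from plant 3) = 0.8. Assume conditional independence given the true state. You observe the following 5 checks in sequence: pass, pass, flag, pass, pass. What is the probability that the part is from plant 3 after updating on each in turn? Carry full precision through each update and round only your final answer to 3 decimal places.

0.142

Each posterior becomes the prior for the next update.
After 'pass': normaliser = 0.25·0.4000 + 0.4·0.1500 + 0.2·0.4500; P(plant 1) ≈ 0.4000, P(plant 2) ≈ 0.2400, P(plant 3) ≈ 0.3600
After 'pass': normaliser = 0.25·0.4000 + 0.4·0.2400 + 0.2·0.3600; P(plant 1) ≈ 0.3731, P(plant 2) ≈ 0.3582, P(plant 3) ≈ 0.2687
After 'flag': normaliser = 0.75·0.3731 + 0.6·0.3582 + 0.8·0.2687; P(plant 1) ≈ 0.3943, P(plant 2) ≈ 0.3028, P(plant 3) ≈ 0.3028
After 'pass': normaliser = 0.25·0.3943 + 0.4·0.3028 + 0.2·0.3028; P(plant 1) ≈ 0.3517, P(plant 2) ≈ 0.4322, P(plant 3) ≈ 0.2161
After 'pass': normaliser = 0.25·0.3517 + 0.4·0.4322 + 0.2·0.2161; P(plant 1) ≈ 0.2892, P(plant 2) ≈ 0.5686, P(plant 3) ≈ 0.1422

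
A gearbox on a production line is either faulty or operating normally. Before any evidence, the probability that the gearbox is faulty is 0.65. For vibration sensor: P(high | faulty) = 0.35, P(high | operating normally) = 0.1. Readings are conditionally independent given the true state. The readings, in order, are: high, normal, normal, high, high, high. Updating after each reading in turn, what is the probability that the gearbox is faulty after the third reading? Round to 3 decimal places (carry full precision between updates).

Each posterior becomes the prior for the next update.
After 'high': P(faulty) = 0.35·0.6500 / (0.35·0.6500 + 0.1·0.3500) ≈ 0.8667
After 'normal': P(faulty) = 0.65·0.8667 / (0.65·0.8667 + 0.9·0.1333) ≈ 0.8244
After 'normal': P(faulty) = 0.65·0.8244 / (0.65·0.8244 + 0.9·0.1756) ≈ 0.7722

0.772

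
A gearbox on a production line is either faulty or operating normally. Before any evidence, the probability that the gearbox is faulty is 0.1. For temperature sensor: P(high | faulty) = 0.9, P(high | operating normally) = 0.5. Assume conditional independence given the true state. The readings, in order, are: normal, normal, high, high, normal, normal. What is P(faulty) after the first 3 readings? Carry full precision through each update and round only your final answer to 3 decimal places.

After 'normal': P(faulty) = 0.1·0.1000 / (0.1·0.1000 + 0.5·0.9000) ≈ 0.0217
After 'normal': P(faulty) = 0.1·0.0217 / (0.1·0.0217 + 0.5·0.9783) ≈ 0.0044
After 'high': P(faulty) = 0.9·0.0044 / (0.9·0.0044 + 0.5·0.9956) ≈ 0.0079

0.008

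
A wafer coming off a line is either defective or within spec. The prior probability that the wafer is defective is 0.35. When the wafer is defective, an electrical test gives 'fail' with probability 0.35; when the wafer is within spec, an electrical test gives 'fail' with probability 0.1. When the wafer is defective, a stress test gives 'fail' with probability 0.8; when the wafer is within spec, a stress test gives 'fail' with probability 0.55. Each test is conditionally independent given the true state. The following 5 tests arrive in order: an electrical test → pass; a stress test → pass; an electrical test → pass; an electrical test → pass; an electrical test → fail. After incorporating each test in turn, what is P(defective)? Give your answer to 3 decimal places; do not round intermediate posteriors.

0.240

After an electrical test='pass': P(defective) = 0.65·0.3500 / (0.65·0.3500 + 0.9·0.6500) ≈ 0.2800
After a stress test='pass': P(defective) = 0.2·0.2800 / (0.2·0.2800 + 0.45·0.7200) ≈ 0.1474
After an electrical test='pass': P(defective) = 0.65·0.1474 / (0.65·0.1474 + 0.9·0.8526) ≈ 0.1110
After an electrical test='pass': P(defective) = 0.65·0.1110 / (0.65·0.1110 + 0.9·0.8890) ≈ 0.0827
After an electrical test='fail': P(defective) = 0.35·0.0827 / (0.35·0.0827 + 0.1·0.9173) ≈ 0.2399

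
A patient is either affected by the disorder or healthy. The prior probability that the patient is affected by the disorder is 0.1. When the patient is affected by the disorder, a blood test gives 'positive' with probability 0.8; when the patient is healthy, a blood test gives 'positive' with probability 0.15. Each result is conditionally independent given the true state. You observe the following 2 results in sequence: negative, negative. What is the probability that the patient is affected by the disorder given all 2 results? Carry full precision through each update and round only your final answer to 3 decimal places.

After 'negative': P(affected) = 0.2·0.1000 / (0.2·0.1000 + 0.85·0.9000) ≈ 0.0255
After 'negative': P(affected) = 0.2·0.0255 / (0.2·0.0255 + 0.85·0.9745) ≈ 0.0061

0.006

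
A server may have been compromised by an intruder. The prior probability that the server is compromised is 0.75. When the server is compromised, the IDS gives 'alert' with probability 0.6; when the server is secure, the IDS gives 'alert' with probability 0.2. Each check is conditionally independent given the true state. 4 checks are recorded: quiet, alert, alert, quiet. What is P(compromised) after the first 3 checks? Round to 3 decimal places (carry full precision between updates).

0.931

Each posterior becomes the prior for the next update.
After 'quiet': P(compromised) = 0.4·0.7500 / (0.4·0.7500 + 0.8·0.2500) ≈ 0.6000
After 'alert': P(compromised) = 0.6·0.6000 / (0.6·0.6000 + 0.2·0.4000) ≈ 0.8182
After 'alert': P(compromised) = 0.6·0.8182 / (0.6·0.8182 + 0.2·0.1818) ≈ 0.9310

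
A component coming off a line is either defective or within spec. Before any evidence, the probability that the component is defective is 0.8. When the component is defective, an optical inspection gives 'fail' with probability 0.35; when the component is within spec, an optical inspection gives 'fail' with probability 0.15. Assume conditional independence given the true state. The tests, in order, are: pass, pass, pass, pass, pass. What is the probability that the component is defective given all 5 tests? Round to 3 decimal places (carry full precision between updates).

Each posterior becomes the prior for the next update.
After 'pass': P(defective) = 0.65·0.8000 / (0.65·0.8000 + 0.85·0.2000) ≈ 0.7536
After 'pass': P(defective) = 0.65·0.7536 / (0.65·0.7536 + 0.85·0.2464) ≈ 0.7005
After 'pass': P(defective) = 0.65·0.7005 / (0.65·0.7005 + 0.85·0.2995) ≈ 0.6414
After 'pass': P(defective) = 0.65·0.6414 / (0.65·0.6414 + 0.85·0.3586) ≈ 0.5777
After 'pass': P(defective) = 0.65·0.5777 / (0.65·0.5777 + 0.85·0.4223) ≈ 0.5112

0.511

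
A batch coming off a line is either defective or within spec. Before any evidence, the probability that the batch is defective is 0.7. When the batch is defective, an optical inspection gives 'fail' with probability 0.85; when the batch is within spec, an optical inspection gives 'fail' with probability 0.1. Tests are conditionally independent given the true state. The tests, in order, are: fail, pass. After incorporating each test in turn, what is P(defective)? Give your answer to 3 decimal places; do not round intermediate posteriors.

After 'fail': P(defective) = 0.85·0.7000 / (0.85·0.7000 + 0.1·0.3000) ≈ 0.9520
After 'pass': P(defective) = 0.15·0.9520 / (0.15·0.9520 + 0.9·0.0480) ≈ 0.7677

0.768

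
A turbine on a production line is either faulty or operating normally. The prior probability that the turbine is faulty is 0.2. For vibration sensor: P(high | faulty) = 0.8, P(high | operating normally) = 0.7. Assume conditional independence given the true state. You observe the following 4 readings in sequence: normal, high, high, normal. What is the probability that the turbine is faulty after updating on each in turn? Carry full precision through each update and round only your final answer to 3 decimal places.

0.127

Each posterior becomes the prior for the next update.
After 'normal': P(faulty) = 0.2·0.2000 / (0.2·0.2000 + 0.3·0.8000) ≈ 0.1429
After 'high': P(faulty) = 0.8·0.1429 / (0.8·0.1429 + 0.7·0.8571) ≈ 0.1600
After 'high': P(faulty) = 0.8·0.1600 / (0.8·0.1600 + 0.7·0.8400) ≈ 0.1788
After 'normal': P(faulty) = 0.2·0.1788 / (0.2·0.1788 + 0.3·0.8212) ≈ 0.1267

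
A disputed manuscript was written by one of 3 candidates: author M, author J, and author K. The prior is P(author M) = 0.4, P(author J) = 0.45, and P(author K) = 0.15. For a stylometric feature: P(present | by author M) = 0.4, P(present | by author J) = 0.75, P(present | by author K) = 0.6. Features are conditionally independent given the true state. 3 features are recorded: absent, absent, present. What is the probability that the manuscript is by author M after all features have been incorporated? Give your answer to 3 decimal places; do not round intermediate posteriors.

After 'absent': normaliser = 0.6·0.4000 + 0.25·0.4500 + 0.4·0.1500; P(author M) ≈ 0.5818, P(author J) ≈ 0.2727, P(author K) ≈ 0.1455
After 'absent': normaliser = 0.6·0.5818 + 0.25·0.2727 + 0.4·0.1455; P(author M) ≈ 0.7342, P(author J) ≈ 0.1434, P(author K) ≈ 0.1224
After 'present': normaliser = 0.4·0.7342 + 0.75·0.1434 + 0.6·0.1224; P(author M) ≈ 0.6187, P(author J) ≈ 0.2266, P(author K) ≈ 0.1547

0.619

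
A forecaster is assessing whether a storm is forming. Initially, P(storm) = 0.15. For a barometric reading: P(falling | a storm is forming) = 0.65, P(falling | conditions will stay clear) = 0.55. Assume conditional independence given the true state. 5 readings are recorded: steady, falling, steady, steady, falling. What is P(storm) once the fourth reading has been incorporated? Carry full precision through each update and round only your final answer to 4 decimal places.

0.0894

Apply Bayes' rule sequentially, carrying P(storm) forward.
After 'steady': P(storm) = 0.35·0.1500 / (0.35·0.1500 + 0.45·0.8500) ≈ 0.1207
After 'falling': P(storm) = 0.65·0.1207 / (0.65·0.1207 + 0.55·0.8793) ≈ 0.1396
After 'steady': P(storm) = 0.35·0.1396 / (0.35·0.1396 + 0.45·0.8604) ≈ 0.1120
After 'steady': P(storm) = 0.35·0.1120 / (0.35·0.1120 + 0.45·0.8880) ≈ 0.0894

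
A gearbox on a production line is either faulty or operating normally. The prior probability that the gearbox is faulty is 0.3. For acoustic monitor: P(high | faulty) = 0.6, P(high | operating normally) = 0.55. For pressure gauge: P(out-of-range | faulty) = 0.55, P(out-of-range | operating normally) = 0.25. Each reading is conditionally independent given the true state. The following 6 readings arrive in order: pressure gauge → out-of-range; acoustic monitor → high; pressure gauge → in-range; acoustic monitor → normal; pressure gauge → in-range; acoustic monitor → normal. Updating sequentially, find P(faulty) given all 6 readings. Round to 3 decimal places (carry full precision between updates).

0.226

After pressure gauge='out-of-range': P(faulty) = 0.55·0.3000 / (0.55·0.3000 + 0.25·0.7000) ≈ 0.4853
After acoustic monitor='high': P(faulty) = 0.6·0.4853 / (0.6·0.4853 + 0.55·0.5147) ≈ 0.5070
After pressure gauge='in-range': P(faulty) = 0.45·0.5070 / (0.45·0.5070 + 0.75·0.4930) ≈ 0.3816
After acoustic monitor='normal': P(faulty) = 0.4·0.3816 / (0.4·0.3816 + 0.45·0.6184) ≈ 0.3542
After pressure gauge='in-range': P(faulty) = 0.45·0.3542 / (0.45·0.3542 + 0.75·0.6458) ≈ 0.2476
After acoustic monitor='normal': P(faulty) = 0.4·0.2476 / (0.4·0.2476 + 0.45·0.7524) ≈ 0.2263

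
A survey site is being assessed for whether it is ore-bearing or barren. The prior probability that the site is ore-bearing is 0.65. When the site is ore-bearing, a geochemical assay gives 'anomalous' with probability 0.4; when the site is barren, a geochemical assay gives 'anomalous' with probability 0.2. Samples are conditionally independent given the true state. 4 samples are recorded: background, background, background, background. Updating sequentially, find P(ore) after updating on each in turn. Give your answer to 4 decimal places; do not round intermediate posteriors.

After 'background': P(ore) = 0.6·0.6500 / (0.6·0.6500 + 0.8·0.3500) ≈ 0.5821
After 'background': P(ore) = 0.6·0.5821 / (0.6·0.5821 + 0.8·0.4179) ≈ 0.5109
After 'background': P(ore) = 0.6·0.5109 / (0.6·0.5109 + 0.8·0.4891) ≈ 0.4393
After 'background': P(ore) = 0.6·0.4393 / (0.6·0.4393 + 0.8·0.5607) ≈ 0.3701

0.3701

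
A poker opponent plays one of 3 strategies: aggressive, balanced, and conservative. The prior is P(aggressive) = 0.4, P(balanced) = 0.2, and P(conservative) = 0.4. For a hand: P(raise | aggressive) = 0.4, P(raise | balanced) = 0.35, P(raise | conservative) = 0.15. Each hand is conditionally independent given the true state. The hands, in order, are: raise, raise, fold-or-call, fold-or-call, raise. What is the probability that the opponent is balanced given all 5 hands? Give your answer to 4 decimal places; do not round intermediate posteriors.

0.2623

After 'raise': normaliser = 0.4·0.4000 + 0.35·0.2000 + 0.15·0.4000; P(aggressive) ≈ 0.5517, P(balanced) ≈ 0.2414, P(conservative) ≈ 0.2069
After 'raise': normaliser = 0.4·0.5517 + 0.35·0.2414 + 0.15·0.2069; P(aggressive) ≈ 0.6564, P(balanced) ≈ 0.2513, P(conservative) ≈ 0.0923
After 'fold-or-call': normaliser = 0.6·0.6564 + 0.65·0.2513 + 0.85·0.0923; P(aggressive) ≈ 0.6196, P(balanced) ≈ 0.2570, P(conservative) ≈ 0.1234
After 'fold-or-call': normaliser = 0.6·0.6196 + 0.65·0.2570 + 0.85·0.1234; P(aggressive) ≈ 0.5775, P(balanced) ≈ 0.2595, P(conservative) ≈ 0.1630
After 'raise': normaliser = 0.4·0.5775 + 0.35·0.2595 + 0.15·0.1630; P(aggressive) ≈ 0.6671, P(balanced) ≈ 0.2623, P(conservative) ≈ 0.0706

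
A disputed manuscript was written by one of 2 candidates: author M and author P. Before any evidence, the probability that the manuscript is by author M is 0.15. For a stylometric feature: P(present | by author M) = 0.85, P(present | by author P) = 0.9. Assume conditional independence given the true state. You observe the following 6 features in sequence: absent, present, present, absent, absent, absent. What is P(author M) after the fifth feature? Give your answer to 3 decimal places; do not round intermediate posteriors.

0.347

Each posterior becomes the prior for the next update.
After 'absent': P(author M) = 0.15·0.1500 / (0.15·0.1500 + 0.1·0.8500) ≈ 0.2093
After 'present': P(author M) = 0.85·0.2093 / (0.85·0.2093 + 0.9·0.7907) ≈ 0.2000
After 'present': P(author M) = 0.85·0.2000 / (0.85·0.2000 + 0.9·0.8000) ≈ 0.1910
After 'absent': P(author M) = 0.15·0.1910 / (0.15·0.1910 + 0.1·0.8090) ≈ 0.2615
After 'absent': P(author M) = 0.15·0.2615 / (0.15·0.2615 + 0.1·0.7385) ≈ 0.3469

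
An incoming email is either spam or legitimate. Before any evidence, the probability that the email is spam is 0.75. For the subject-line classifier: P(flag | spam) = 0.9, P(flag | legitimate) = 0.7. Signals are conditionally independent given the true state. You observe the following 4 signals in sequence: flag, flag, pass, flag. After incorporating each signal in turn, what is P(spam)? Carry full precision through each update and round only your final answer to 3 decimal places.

Each posterior becomes the prior for the next update.
After 'flag': P(spam) = 0.9·0.7500 / (0.9·0.7500 + 0.7·0.2500) ≈ 0.7941
After 'flag': P(spam) = 0.9·0.7941 / (0.9·0.7941 + 0.7·0.2059) ≈ 0.8322
After 'pass': P(spam) = 0.1·0.8322 / (0.1·0.8322 + 0.3·0.1678) ≈ 0.6231
After 'flag': P(spam) = 0.9·0.6231 / (0.9·0.6231 + 0.7·0.3769) ≈ 0.6800

0.680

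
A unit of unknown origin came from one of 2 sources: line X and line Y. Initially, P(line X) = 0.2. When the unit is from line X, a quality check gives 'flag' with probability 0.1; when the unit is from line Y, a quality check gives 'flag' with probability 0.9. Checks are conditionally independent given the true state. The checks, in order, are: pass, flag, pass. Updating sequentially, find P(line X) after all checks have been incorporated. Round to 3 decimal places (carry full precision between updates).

0.692

After 'pass': P(line X) = 0.9·0.2000 / (0.9·0.2000 + 0.1·0.8000) ≈ 0.6923
After 'flag': P(line X) = 0.1·0.6923 / (0.1·0.6923 + 0.9·0.3077) ≈ 0.2000
After 'pass': P(line X) = 0.9·0.2000 / (0.9·0.2000 + 0.1·0.8000) ≈ 0.6923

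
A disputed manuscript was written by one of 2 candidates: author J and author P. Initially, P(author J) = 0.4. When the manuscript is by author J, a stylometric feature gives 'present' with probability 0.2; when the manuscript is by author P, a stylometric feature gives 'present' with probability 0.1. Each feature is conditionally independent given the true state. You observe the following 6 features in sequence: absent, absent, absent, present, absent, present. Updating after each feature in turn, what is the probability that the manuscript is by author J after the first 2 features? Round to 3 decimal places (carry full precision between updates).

0.345

After 'absent': P(author J) = 0.8·0.4000 / (0.8·0.4000 + 0.9·0.6000) ≈ 0.3721
After 'absent': P(author J) = 0.8·0.3721 / (0.8·0.3721 + 0.9·0.6279) ≈ 0.3450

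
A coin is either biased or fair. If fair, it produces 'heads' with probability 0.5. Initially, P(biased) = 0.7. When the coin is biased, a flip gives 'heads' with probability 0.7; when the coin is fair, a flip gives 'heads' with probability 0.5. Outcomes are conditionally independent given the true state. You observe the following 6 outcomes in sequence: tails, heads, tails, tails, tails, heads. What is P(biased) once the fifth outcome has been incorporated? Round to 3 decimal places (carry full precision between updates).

0.297

Apply Bayes' rule sequentially, carrying P(biased) forward.
After 'tails': P(biased) = 0.3·0.7000 / (0.3·0.7000 + 0.5·0.3000) ≈ 0.5833
After 'heads': P(biased) = 0.7·0.5833 / (0.7·0.5833 + 0.5·0.4167) ≈ 0.6622
After 'tails': P(biased) = 0.3·0.6622 / (0.3·0.6622 + 0.5·0.3378) ≈ 0.5404
After 'tails': P(biased) = 0.3·0.5404 / (0.3·0.5404 + 0.5·0.4596) ≈ 0.4137
After 'tails': P(biased) = 0.3·0.4137 / (0.3·0.4137 + 0.5·0.5863) ≈ 0.2974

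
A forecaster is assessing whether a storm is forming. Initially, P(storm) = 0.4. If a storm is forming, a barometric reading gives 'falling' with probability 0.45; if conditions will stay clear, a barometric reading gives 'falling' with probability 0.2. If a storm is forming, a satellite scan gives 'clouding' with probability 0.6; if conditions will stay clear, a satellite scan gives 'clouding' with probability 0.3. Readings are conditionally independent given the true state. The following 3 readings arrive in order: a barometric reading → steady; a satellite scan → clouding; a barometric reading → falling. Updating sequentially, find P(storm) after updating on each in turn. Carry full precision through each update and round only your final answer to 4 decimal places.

0.6735

Apply Bayes' rule sequentially, carrying P(storm) forward.
After a barometric reading='steady': P(storm) = 0.55·0.4000 / (0.55·0.4000 + 0.8·0.6000) ≈ 0.3143
After a satellite scan='clouding': P(storm) = 0.6·0.3143 / (0.6·0.3143 + 0.3·0.6857) ≈ 0.4783
After a barometric reading='falling': P(storm) = 0.45·0.4783 / (0.45·0.4783 + 0.2·0.5217) ≈ 0.6735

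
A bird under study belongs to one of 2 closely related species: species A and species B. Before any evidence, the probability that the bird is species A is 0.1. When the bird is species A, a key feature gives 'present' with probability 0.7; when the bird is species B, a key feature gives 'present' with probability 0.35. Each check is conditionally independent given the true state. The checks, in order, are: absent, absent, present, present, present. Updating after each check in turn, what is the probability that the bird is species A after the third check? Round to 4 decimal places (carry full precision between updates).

After 'absent': P(species A) = 0.3·0.1000 / (0.3·0.1000 + 0.65·0.9000) ≈ 0.0488
After 'absent': P(species A) = 0.3·0.0488 / (0.3·0.0488 + 0.65·0.9512) ≈ 0.0231
After 'present': P(species A) = 0.7·0.0231 / (0.7·0.0231 + 0.35·0.9769) ≈ 0.0452

0.0452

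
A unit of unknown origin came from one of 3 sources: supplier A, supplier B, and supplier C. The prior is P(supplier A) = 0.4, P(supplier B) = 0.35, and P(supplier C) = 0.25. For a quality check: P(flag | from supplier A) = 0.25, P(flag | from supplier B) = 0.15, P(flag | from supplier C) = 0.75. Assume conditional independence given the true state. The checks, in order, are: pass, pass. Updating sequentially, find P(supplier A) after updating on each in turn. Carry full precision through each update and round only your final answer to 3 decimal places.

0.456

After 'pass': normaliser = 0.75·0.4000 + 0.85·0.3500 + 0.25·0.2500; P(supplier A) ≈ 0.4545, P(supplier B) ≈ 0.4508, P(supplier C) ≈ 0.0947
After 'pass': normaliser = 0.75·0.4545 + 0.85·0.4508 + 0.25·0.0947; P(supplier A) ≈ 0.4559, P(supplier B) ≈ 0.5124, P(supplier C) ≈ 0.0317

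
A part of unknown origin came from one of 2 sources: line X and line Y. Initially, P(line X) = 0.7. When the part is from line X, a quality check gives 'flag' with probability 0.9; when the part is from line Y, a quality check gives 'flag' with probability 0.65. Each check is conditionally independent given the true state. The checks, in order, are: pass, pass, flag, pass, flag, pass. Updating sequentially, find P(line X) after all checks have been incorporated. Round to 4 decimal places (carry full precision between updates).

0.0289

After 'pass': P(line X) = 0.1·0.7000 / (0.1·0.7000 + 0.35·0.3000) ≈ 0.4000
After 'pass': P(line X) = 0.1·0.4000 / (0.1·0.4000 + 0.35·0.6000) ≈ 0.1600
After 'flag': P(line X) = 0.9·0.1600 / (0.9·0.1600 + 0.65·0.8400) ≈ 0.2087
After 'pass': P(line X) = 0.1·0.2087 / (0.1·0.2087 + 0.35·0.7913) ≈ 0.0701
After 'flag': P(line X) = 0.9·0.0701 / (0.9·0.0701 + 0.65·0.9299) ≈ 0.0945
After 'pass': P(line X) = 0.1·0.0945 / (0.1·0.0945 + 0.35·0.9055) ≈ 0.0289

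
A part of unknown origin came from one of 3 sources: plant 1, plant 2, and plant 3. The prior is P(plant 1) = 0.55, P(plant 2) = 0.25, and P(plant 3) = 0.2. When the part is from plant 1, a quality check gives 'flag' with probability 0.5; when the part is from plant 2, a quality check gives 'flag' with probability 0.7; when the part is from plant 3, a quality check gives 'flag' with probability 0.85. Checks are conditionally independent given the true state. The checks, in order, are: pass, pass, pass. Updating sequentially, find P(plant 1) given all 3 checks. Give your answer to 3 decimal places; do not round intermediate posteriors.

0.903

After 'pass': normaliser = 0.5·0.5500 + 0.3·0.2500 + 0.15·0.2000; P(plant 1) ≈ 0.7237, P(plant 2) ≈ 0.1974, P(plant 3) ≈ 0.0789
After 'pass': normaliser = 0.5·0.7237 + 0.3·0.1974 + 0.15·0.0789; P(plant 1) ≈ 0.8359, P(plant 2) ≈ 0.1368, P(plant 3) ≈ 0.0274
After 'pass': normaliser = 0.5·0.8359 + 0.3·0.1368 + 0.15·0.0274; P(plant 1) ≈ 0.9025, P(plant 2) ≈ 0.0886, P(plant 3) ≈ 0.0089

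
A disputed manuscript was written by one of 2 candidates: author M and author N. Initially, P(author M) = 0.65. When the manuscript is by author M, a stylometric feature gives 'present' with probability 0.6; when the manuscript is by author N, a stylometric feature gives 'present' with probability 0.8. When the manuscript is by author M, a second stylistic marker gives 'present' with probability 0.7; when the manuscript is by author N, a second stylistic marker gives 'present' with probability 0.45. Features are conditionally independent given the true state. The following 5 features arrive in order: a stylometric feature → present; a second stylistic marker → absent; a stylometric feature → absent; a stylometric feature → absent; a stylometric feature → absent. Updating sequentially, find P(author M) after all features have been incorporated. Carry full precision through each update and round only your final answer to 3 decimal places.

0.859

Each posterior becomes the prior for the next update.
After a stylometric feature='present': P(author M) = 0.6·0.6500 / (0.6·0.6500 + 0.8·0.3500) ≈ 0.5821
After a second stylistic marker='absent': P(author M) = 0.3·0.5821 / (0.3·0.5821 + 0.55·0.4179) ≈ 0.4317
After a stylometric feature='absent': P(author M) = 0.4·0.4317 / (0.4·0.4317 + 0.2·0.5683) ≈ 0.6031
After a stylometric feature='absent': P(author M) = 0.4·0.6031 / (0.4·0.6031 + 0.2·0.3969) ≈ 0.7524
After a stylometric feature='absent': P(author M) = 0.4·0.7524 / (0.4·0.7524 + 0.2·0.2476) ≈ 0.8587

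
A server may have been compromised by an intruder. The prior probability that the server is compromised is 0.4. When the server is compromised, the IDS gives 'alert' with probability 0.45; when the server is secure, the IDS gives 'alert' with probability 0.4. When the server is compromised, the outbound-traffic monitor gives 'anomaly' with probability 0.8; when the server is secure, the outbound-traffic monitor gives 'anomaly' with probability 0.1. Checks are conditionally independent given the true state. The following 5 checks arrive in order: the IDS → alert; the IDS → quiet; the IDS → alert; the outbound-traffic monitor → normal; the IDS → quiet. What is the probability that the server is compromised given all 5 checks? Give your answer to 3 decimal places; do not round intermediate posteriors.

After the IDS='alert': P(compromised) = 0.45·0.4000 / (0.45·0.4000 + 0.4·0.6000) ≈ 0.4286
After the IDS='quiet': P(compromised) = 0.55·0.4286 / (0.55·0.4286 + 0.6·0.5714) ≈ 0.4074
After the IDS='alert': P(compromised) = 0.45·0.4074 / (0.45·0.4074 + 0.4·0.5926) ≈ 0.4361
After the outbound-traffic monitor='normal': P(compromised) = 0.2·0.4361 / (0.2·0.4361 + 0.9·0.5639) ≈ 0.1467
After the IDS='quiet': P(compromised) = 0.55·0.1467 / (0.55·0.1467 + 0.6·0.8533) ≈ 0.1361

0.136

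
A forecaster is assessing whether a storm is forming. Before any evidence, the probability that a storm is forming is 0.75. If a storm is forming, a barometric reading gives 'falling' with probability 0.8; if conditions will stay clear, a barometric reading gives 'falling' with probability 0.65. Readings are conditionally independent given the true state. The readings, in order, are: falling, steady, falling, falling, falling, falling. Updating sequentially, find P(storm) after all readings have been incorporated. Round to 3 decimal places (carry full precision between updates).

0.829

After 'falling': P(storm) = 0.8·0.7500 / (0.8·0.7500 + 0.65·0.2500) ≈ 0.7869
After 'steady': P(storm) = 0.2·0.7869 / (0.2·0.7869 + 0.35·0.2131) ≈ 0.6784
After 'falling': P(storm) = 0.8·0.6784 / (0.8·0.6784 + 0.65·0.3216) ≈ 0.7220
After 'falling': P(storm) = 0.8·0.7220 / (0.8·0.7220 + 0.65·0.2780) ≈ 0.7617
After 'falling': P(storm) = 0.8·0.7617 / (0.8·0.7617 + 0.65·0.2383) ≈ 0.7973
After 'falling': P(storm) = 0.8·0.7973 / (0.8·0.7973 + 0.65·0.2027) ≈ 0.8288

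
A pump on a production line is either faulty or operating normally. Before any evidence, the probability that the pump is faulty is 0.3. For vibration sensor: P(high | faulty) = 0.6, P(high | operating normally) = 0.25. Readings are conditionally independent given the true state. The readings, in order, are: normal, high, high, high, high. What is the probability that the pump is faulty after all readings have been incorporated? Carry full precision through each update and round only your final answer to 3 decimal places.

0.883

After 'normal': P(faulty) = 0.4·0.3000 / (0.4·0.3000 + 0.75·0.7000) ≈ 0.1860
After 'high': P(faulty) = 0.6·0.1860 / (0.6·0.1860 + 0.25·0.8140) ≈ 0.3542
After 'high': P(faulty) = 0.6·0.3542 / (0.6·0.3542 + 0.25·0.6458) ≈ 0.5683
After 'high': P(faulty) = 0.6·0.5683 / (0.6·0.5683 + 0.25·0.4317) ≈ 0.7596
After 'high': P(faulty) = 0.6·0.7596 / (0.6·0.7596 + 0.25·0.2404) ≈ 0.8835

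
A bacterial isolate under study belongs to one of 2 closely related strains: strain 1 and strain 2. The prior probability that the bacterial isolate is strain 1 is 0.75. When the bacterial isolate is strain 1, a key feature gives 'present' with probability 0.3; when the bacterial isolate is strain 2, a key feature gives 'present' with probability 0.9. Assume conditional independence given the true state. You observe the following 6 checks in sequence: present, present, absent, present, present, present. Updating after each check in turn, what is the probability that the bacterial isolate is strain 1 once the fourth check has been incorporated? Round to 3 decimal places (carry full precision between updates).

0.438

Apply Bayes' rule sequentially, carrying P(strain 1) forward.
After 'present': P(strain 1) = 0.3·0.7500 / (0.3·0.7500 + 0.9·0.2500) ≈ 0.5000
After 'present': P(strain 1) = 0.3·0.5000 / (0.3·0.5000 + 0.9·0.5000) ≈ 0.2500
After 'absent': P(strain 1) = 0.7·0.2500 / (0.7·0.2500 + 0.1·0.7500) ≈ 0.7000
After 'present': P(strain 1) = 0.3·0.7000 / (0.3·0.7000 + 0.9·0.3000) ≈ 0.4375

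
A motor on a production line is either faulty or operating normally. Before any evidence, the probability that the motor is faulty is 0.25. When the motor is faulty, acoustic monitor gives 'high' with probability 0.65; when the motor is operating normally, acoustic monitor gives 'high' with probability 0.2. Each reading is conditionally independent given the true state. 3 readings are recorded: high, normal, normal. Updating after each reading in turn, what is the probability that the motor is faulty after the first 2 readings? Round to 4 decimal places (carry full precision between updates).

0.3216

After 'high': P(faulty) = 0.65·0.2500 / (0.65·0.2500 + 0.2·0.7500) ≈ 0.5200
After 'normal': P(faulty) = 0.35·0.5200 / (0.35·0.5200 + 0.8·0.4800) ≈ 0.3216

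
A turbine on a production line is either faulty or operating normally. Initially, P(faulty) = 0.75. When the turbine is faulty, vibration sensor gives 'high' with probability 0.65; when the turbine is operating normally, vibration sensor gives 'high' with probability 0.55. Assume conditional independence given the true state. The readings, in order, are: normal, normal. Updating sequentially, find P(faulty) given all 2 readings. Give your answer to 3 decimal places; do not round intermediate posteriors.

After 'normal': P(faulty) = 0.35·0.7500 / (0.35·0.7500 + 0.45·0.2500) ≈ 0.7000
After 'normal': P(faulty) = 0.35·0.7000 / (0.35·0.7000 + 0.45·0.3000) ≈ 0.6447

0.645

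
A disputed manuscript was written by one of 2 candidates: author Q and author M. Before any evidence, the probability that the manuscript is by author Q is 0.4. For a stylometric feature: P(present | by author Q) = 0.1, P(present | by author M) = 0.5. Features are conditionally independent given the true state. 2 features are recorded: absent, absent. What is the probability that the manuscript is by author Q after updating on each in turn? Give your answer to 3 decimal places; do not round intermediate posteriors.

0.684

After 'absent': P(author Q) = 0.9·0.4000 / (0.9·0.4000 + 0.5·0.6000) ≈ 0.5455
After 'absent': P(author Q) = 0.9·0.5455 / (0.9·0.5455 + 0.5·0.4545) ≈ 0.6835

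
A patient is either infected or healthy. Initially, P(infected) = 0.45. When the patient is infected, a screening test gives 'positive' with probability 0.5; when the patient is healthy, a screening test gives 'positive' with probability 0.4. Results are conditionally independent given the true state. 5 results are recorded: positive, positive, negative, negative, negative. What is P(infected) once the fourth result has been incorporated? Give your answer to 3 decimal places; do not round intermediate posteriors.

After 'positive': P(infected) = 0.5·0.4500 / (0.5·0.4500 + 0.4·0.5500) ≈ 0.5056
After 'positive': P(infected) = 0.5·0.5056 / (0.5·0.5056 + 0.4·0.4944) ≈ 0.5611
After 'negative': P(infected) = 0.5·0.5611 / (0.5·0.5611 + 0.6·0.4389) ≈ 0.5158
After 'negative': P(infected) = 0.5·0.5158 / (0.5·0.5158 + 0.6·0.4842) ≈ 0.4703

0.470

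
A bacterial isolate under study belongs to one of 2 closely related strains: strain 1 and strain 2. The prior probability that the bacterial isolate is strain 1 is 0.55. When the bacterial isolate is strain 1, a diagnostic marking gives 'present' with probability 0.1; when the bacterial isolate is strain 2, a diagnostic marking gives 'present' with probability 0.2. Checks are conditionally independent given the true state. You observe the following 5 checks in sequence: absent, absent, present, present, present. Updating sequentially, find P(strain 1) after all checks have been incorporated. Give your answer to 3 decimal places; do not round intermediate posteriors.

After 'absent': P(strain 1) = 0.9·0.5500 / (0.9·0.5500 + 0.8·0.4500) ≈ 0.5789
After 'absent': P(strain 1) = 0.9·0.5789 / (0.9·0.5789 + 0.8·0.4211) ≈ 0.6074
After 'present': P(strain 1) = 0.1·0.6074 / (0.1·0.6074 + 0.2·0.3926) ≈ 0.4361
After 'present': P(strain 1) = 0.1·0.4361 / (0.1·0.4361 + 0.2·0.5639) ≈ 0.2789
After 'present': P(strain 1) = 0.1·0.2789 / (0.1·0.2789 + 0.2·0.7211) ≈ 0.1620

0.162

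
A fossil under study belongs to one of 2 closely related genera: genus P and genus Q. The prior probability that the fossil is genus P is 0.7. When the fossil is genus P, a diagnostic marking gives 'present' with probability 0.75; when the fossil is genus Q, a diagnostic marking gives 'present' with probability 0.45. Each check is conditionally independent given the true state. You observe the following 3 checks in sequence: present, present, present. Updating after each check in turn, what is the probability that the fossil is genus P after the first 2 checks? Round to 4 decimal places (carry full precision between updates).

After 'present': P(genus P) = 0.75·0.7000 / (0.75·0.7000 + 0.45·0.3000) ≈ 0.7955
After 'present': P(genus P) = 0.75·0.7955 / (0.75·0.7955 + 0.45·0.2045) ≈ 0.8663

0.8663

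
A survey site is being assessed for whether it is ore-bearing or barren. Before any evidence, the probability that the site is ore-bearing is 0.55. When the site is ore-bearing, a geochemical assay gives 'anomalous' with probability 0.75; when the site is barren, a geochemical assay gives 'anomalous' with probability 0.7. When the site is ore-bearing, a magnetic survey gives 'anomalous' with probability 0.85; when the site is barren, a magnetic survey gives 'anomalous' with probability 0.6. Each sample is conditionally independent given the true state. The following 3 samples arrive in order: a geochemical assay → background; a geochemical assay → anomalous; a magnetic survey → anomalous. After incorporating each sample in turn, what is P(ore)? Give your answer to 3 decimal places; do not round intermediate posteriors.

After a geochemical assay='background': P(ore) = 0.25·0.5500 / (0.25·0.5500 + 0.3·0.4500) ≈ 0.5046
After a geochemical assay='anomalous': P(ore) = 0.75·0.5046 / (0.75·0.5046 + 0.7·0.4954) ≈ 0.5218
After a magnetic survey='anomalous': P(ore) = 0.85·0.5218 / (0.85·0.5218 + 0.6·0.4782) ≈ 0.6072

0.607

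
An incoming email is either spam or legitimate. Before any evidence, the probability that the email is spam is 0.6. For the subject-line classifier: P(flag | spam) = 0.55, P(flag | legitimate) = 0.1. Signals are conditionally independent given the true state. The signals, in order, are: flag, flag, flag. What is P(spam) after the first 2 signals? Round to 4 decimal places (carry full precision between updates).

Apply Bayes' rule sequentially, carrying P(spam) forward.
After 'flag': P(spam) = 0.55·0.6000 / (0.55·0.6000 + 0.1·0.4000) ≈ 0.8919
After 'flag': P(spam) = 0.55·0.8919 / (0.55·0.8919 + 0.1·0.1081) ≈ 0.9784

0.9784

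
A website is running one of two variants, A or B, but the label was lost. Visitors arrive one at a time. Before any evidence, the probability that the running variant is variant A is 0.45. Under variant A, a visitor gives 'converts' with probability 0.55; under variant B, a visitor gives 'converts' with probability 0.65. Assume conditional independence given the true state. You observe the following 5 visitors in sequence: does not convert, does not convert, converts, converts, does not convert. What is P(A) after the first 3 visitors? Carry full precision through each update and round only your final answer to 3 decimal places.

After 'does not convert': P(A) = 0.45·0.4500 / (0.45·0.4500 + 0.35·0.5500) ≈ 0.5127
After 'does not convert': P(A) = 0.45·0.5127 / (0.45·0.5127 + 0.35·0.4873) ≈ 0.5749
After 'converts': P(A) = 0.55·0.5749 / (0.55·0.5749 + 0.65·0.4251) ≈ 0.5337

0.534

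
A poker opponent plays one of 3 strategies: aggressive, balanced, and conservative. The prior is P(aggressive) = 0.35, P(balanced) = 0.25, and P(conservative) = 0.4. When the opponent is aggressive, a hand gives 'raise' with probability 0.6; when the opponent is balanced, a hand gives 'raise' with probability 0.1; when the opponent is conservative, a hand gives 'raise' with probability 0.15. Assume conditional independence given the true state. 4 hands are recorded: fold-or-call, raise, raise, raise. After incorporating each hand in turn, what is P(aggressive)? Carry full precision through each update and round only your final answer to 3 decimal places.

0.957

After 'fold-or-call': normaliser = 0.4·0.3500 + 0.9·0.2500 + 0.85·0.4000; P(aggressive) ≈ 0.1986, P(balanced) ≈ 0.3191, P(conservative) ≈ 0.4823
After 'raise': normaliser = 0.6·0.1986 + 0.1·0.3191 + 0.15·0.4823; P(aggressive) ≈ 0.5333, P(balanced) ≈ 0.1429, P(conservative) ≈ 0.3238
After 'raise': normaliser = 0.6·0.5333 + 0.1·0.1429 + 0.15·0.3238; P(aggressive) ≈ 0.8358, P(balanced) ≈ 0.0373, P(conservative) ≈ 0.1269
After 'raise': normaliser = 0.6·0.8358 + 0.1·0.0373 + 0.15·0.1269; P(aggressive) ≈ 0.9566, P(balanced) ≈ 0.0071, P(conservative) ≈ 0.0363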